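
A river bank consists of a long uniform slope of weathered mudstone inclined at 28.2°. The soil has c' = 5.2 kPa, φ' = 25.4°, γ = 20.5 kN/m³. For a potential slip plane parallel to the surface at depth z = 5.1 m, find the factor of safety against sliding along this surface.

For an infinite slope with a slip plane parallel to the surface (no pore pressure): FS = [c' + γz cos²β tanφ'] / [γz sinβ cosβ].
γz = 20.5·5.1 = 104.55 kN/m²
Numerator = 5.2 + 104.55·cos²28.2°·tan25.4° = 5.2 + 104.55·0.7767·0.4748 = 43.758 kPa
Denominator = 104.55·sin28.2°·cos28.2° = 104.55·0.4726·0.8813 = 43.541 kPa
FS = 43.758 / 43.541 = 1.005

FS = 1.00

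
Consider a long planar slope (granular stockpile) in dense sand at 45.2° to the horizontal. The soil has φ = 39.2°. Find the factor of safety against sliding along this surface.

FS = 0.81

For a dry cohesionless infinite slope the factor of safety is FS = tanφ / tanβ.
FS = tan39.2° / tan45.2° = 0.8156 / 1.0070 = 0.810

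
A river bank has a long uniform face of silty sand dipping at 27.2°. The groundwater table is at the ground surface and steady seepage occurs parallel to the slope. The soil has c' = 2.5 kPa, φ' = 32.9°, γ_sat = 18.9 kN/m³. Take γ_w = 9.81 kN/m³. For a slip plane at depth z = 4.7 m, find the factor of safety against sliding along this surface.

FS = 0.67

With seepage parallel to the slope and the water table at the surface, the effective normal stress on the slip plane uses the buoyant unit weight γ' = γ_sat − γ_w while the driving shear stress uses γ_sat:
FS = [c' + γ' z cos²β tanφ'] / [γ_sat z sinβ cosβ]
γ' = 18.9 − 9.81 = 9.09 kN/m³
Numerator = 2.5 + 9.09·4.7·cos²27.2°·tan32.9° = 2.5 + 9.09·4.7·0.7911·0.6469 = 24.364 kPa
Denominator = 18.9·4.7·sin27.2°·cos27.2° = 18.9·4.7·0.4571·0.8894 = 36.114 kPa
FS = 24.364 / 36.114 = 0.675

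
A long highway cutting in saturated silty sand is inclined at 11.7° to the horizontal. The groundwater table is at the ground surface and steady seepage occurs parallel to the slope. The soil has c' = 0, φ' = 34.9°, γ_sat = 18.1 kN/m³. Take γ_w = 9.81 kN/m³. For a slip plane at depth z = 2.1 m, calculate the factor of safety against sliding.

With seepage parallel to the slope and the water table at the surface, the effective normal stress on the slip plane uses the buoyant unit weight γ' = γ_sat − γ_w while the driving shear stress uses γ_sat:
FS = [c' + γ' z cos²β tanφ'] / [γ_sat z sinβ cosβ]
(For c' = 0 this reduces to FS = (γ'/γ_sat)·tanφ'/tanβ.)
γ' = 18.1 − 9.81 = 8.29 kN/m³
Numerator = 0.0 + 8.29·2.1·cos²11.7°·tan34.9° = 0.0 + 8.29·2.1·0.9589·0.6976 = 11.645 kPa
Denominator = 18.1·2.1·sin11.7°·cos11.7° = 18.1·2.1·0.2028·0.9792 = 7.548 kPa
FS = 11.645 / 7.548 = 1.543

FS = 1.54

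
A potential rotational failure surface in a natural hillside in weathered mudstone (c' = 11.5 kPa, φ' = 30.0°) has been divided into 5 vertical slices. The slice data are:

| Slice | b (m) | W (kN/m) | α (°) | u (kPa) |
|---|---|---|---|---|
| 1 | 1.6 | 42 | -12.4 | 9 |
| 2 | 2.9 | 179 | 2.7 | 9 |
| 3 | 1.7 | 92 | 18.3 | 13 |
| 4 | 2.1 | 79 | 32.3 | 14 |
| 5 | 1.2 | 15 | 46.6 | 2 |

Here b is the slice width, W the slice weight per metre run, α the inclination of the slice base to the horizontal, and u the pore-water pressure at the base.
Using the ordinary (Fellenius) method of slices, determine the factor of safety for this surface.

FS = 3.49

Ordinary method of slices: FS = Σ[c'·Δl_i + (W_i cosα_i − u_i·Δl_i)·tanφ'] / Σ W_i sinα_i, with Δl_i = b_i / cosα_i.
Slice 1: Δl = 1.6/cos(-12.4°) = 1.638 m; N'_1 = 42·cos(-12.4°) − 9·1.638 = 26.3; c'Δl = 18.84; W sinα = -9.0
Slice 2: Δl = 2.9/cos2.7° = 2.903 m; N'_2 = 179·cos2.7° − 9·2.903 = 152.7; c'Δl = 33.39; W sinα = 8.4
Slice 3: Δl = 1.7/cos18.3° = 1.791 m; N'_3 = 92·cos18.3° − 13·1.791 = 64.1; c'Δl = 20.59; W sinα = 28.9
Slice 4: Δl = 2.1/cos32.3° = 2.484 m; N'_4 = 79·cos32.3° − 14·2.484 = 32.0; c'Δl = 28.57; W sinα = 42.2
Slice 5: Δl = 1.2/cos46.6° = 1.747 m; N'_5 = 15·cos46.6° − 2·1.747 = 6.8; c'Δl = 20.08; W sinα = 10.9
Σc'Δl = 121.5 kN/m; ΣN' = 281.8 kN/m; ΣW sinα = 81.4 kN/m
Resisting = 121.5 + 281.8·tan30.0° = 121.5 + 162.7 = 284.2 kN/m
FS = 284.2 / 81.4 = 3.491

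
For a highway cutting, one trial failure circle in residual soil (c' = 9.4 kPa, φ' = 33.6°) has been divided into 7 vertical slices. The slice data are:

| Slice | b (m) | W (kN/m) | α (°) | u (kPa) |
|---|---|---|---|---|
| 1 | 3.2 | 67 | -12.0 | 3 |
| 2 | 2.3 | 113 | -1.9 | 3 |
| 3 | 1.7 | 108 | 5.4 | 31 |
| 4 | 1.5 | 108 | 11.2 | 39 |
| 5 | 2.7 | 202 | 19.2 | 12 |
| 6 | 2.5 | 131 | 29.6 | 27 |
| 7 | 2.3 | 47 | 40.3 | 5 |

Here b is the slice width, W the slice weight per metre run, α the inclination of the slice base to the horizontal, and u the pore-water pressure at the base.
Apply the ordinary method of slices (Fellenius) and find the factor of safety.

FS = 2.75

Ordinary method of slices: FS = Σ[c'·Δl_i + (W_i cosα_i − u_i·Δl_i)·tanφ'] / Σ W_i sinα_i, with Δl_i = b_i / cosα_i.
Slice 1: Δl = 3.2/cos(-12.0°) = 3.271 m; N'_1 = 67·cos(-12.0°) − 3·3.271 = 55.7; c'Δl = 30.75; W sinα = -13.9
Slice 2: Δl = 2.3/cos(-1.9°) = 2.301 m; N'_2 = 113·cos(-1.9°) − 3·2.301 = 106.0; c'Δl = 21.63; W sinα = -3.7
Slice 3: Δl = 1.7/cos5.4° = 1.708 m; N'_3 = 108·cos5.4° − 31·1.708 = 54.6; c'Δl = 16.05; W sinα = 10.2
Slice 4: Δl = 1.5/cos11.2° = 1.529 m; N'_4 = 108·cos11.2° − 39·1.529 = 46.3; c'Δl = 14.37; W sinα = 21.0
Slice 5: Δl = 2.7/cos19.2° = 2.859 m; N'_5 = 202·cos19.2° − 12·2.859 = 156.5; c'Δl = 26.87; W sinα = 66.4
Slice 6: Δl = 2.5/cos29.6° = 2.875 m; N'_6 = 131·cos29.6° − 27·2.875 = 36.3; c'Δl = 27.03; W sinα = 64.7
Slice 7: Δl = 2.3/cos40.3° = 3.016 m; N'_7 = 47·cos40.3° − 5·3.016 = 20.8; c'Δl = 28.35; W sinα = 30.4
Σc'Δl = 165.1 kN/m; ΣN' = 476.1 kN/m; ΣW sinα = 175.0 kN/m
Resisting = 165.1 + 476.1·tan33.6° = 165.1 + 316.3 = 481.4 kN/m
FS = 481.4 / 175.0 = 2.751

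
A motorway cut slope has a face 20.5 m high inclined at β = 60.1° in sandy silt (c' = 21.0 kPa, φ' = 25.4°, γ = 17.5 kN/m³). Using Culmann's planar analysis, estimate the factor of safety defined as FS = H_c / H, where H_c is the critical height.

FS = 1.03

H_c = (4c'/γ) · sinβ cosφ' / [1 − cos(β − φ')]
    = (4·21.0/17.5) · sin60.1°·cos25.4° / [1 − cos34.7°]
    = 4.800 · 0.7831 / 0.1779 = 21.13 m
FS = H_c / H = 21.13 / 20.5 = 1.031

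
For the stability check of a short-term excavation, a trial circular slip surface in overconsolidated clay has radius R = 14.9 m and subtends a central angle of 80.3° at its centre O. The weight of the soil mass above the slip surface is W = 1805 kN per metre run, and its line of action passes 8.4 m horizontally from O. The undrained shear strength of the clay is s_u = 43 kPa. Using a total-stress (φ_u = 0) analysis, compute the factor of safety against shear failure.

FS = 0.88

Taking moments about the centre O, the resisting moment is provided by the undrained shear strength acting along the arc:
Arc length L_a = R·θ = 14.9·(80.3°·π/180) = 14.9·1.4015 = 20.88 m
M_R = s_u·L_a·R = 43·20.88·14.9 = 13379.3 kN·m/m
M_D = W·d = 1805·8.4 = 15162.0 kN·m/m
FS = M_R / M_D = 13379.3 / 15162.0 = 0.882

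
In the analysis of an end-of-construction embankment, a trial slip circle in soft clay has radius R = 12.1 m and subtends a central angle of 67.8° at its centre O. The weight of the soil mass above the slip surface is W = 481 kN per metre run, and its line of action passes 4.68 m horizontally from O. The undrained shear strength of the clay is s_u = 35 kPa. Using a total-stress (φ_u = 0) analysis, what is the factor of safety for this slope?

FS = 2.69

Taking moments about the centre O, the resisting moment is provided by the undrained shear strength acting along the arc:
Arc length L_a = R·θ = 12.1·(67.8°·π/180) = 12.1·1.1833 = 14.32 m
M_R = s_u·L_a·R = 35·14.32·12.1 = 6063.8 kN·m/m
M_D = W·d = 481·4.68 = 2251.1 kN·m/m
FS = M_R / M_D = 6063.8 / 2251.1 = 2.694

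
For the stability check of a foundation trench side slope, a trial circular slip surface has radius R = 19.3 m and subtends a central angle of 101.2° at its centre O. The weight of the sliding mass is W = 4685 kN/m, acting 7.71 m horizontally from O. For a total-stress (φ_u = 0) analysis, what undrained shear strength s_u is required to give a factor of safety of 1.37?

s_u = 75.2 kPa

FS = s_u·L_a·R / (W·d), so s_u = FS·W·d / (L_a·R).
Arc length L_a = R·θ = 19.3·(101.2°·π/180) = 19.3·1.7663 = 34.09 m
s_u = 1.37·4685·7.71 / (34.09·19.3) = 49486.2 / 657.92 = 75.22 kPa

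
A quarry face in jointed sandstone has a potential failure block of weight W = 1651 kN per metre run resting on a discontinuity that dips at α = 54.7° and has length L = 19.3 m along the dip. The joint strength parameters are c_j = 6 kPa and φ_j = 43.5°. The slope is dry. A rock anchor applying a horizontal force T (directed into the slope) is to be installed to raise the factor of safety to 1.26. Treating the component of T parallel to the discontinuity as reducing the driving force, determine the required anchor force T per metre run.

Resolving forces along and normal to the sliding plane, with the horizontal anchor force T adding T·sinα to the effective normal force and T·cosα acting up the plane against the driving force:
FS = [c_jL + (W cosα + T sinα) tanφ_j] / [W sinα − T cosα]
Without the anchor: N' = 954.0 kN/m, driving T_d = 1347.4 kN/m, resisting R = 6·19.3 + 954.0·tan43.5° = 1021.2 kN/m, FS = 0.76.
Setting FS = 1.26 and solving for T:
1.26·(1347.4 − T cos54.7°) = 1021.2 + T sin54.7°·tan43.5°
T·(sin54.7°·tan43.5° + 1.26·cos54.7°) = 1.26·1347.4 − 1021.2
T·(0.8161·0.9490 + 1.26·0.5779) = 1697.8 − 1021.2 = 676.6
T·1.5026 = 676.6
T = 450.3 kN/m

T = 450 kN/m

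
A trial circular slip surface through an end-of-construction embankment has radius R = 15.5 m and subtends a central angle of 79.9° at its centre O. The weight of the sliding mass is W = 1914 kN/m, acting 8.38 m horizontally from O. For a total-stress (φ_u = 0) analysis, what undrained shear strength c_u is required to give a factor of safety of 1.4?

FS = c_u·L_a·R / (W·d), so c_u = FS·W·d / (L_a·R).
Arc length L_a = R·θ = 15.5·(79.9°·π/180) = 15.5·1.3945 = 21.62 m
c_u = 1.4·1914·8.38 / (21.62·15.5) = 22455.0 / 335.03 = 67.02 kPa

c_u = 67.0 kPa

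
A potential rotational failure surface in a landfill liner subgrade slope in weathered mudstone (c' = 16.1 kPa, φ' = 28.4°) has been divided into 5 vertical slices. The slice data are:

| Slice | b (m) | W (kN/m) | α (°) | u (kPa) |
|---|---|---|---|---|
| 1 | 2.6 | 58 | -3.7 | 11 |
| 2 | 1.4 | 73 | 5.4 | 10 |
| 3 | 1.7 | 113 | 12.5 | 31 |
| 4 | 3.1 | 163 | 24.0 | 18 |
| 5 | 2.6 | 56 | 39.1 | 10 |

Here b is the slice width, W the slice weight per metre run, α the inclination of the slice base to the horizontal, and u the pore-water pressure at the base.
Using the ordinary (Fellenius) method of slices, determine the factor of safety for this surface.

FS = 2.57

Ordinary method of slices: FS = Σ[c'·Δl_i + (W_i cosα_i − u_i·Δl_i)·tanφ'] / Σ W_i sinα_i, with Δl_i = b_i / cosα_i.
Slice 1: Δl = 2.6/cos(-3.7°) = 2.605 m; N'_1 = 58·cos(-3.7°) − 11·2.605 = 29.2; c'Δl = 41.95; W sinα = -3.7
Slice 2: Δl = 1.4/cos5.4° = 1.406 m; N'_2 = 73·cos5.4° − 10·1.406 = 58.6; c'Δl = 22.64; W sinα = 6.9
Slice 3: Δl = 1.7/cos12.5° = 1.741 m; N'_3 = 113·cos12.5° − 31·1.741 = 56.3; c'Δl = 28.03; W sinα = 24.5
Slice 4: Δl = 3.1/cos24.0° = 3.393 m; N'_4 = 163·cos24.0° − 18·3.393 = 87.8; c'Δl = 54.63; W sinα = 66.3
Slice 5: Δl = 2.6/cos39.1° = 3.350 m; N'_5 = 56·cos39.1° − 10·3.350 = 10.0; c'Δl = 53.94; W sinα = 35.3
Σc'Δl = 201.2 kN/m; ΣN' = 242.0 kN/m; ΣW sinα = 129.2 kN/m
Resisting = 201.2 + 242.0·tan28.4° = 201.2 + 130.8 = 332.0 kN/m
FS = 332.0 / 129.2 = 2.570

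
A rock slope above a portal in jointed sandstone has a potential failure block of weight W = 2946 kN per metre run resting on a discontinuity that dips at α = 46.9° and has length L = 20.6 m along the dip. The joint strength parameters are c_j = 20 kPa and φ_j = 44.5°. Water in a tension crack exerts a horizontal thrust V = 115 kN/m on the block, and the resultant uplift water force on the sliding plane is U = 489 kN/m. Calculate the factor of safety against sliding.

FS = 0.82

Resolving the block weight along and normal to the plane and applying the Mohr–Coulomb strength on the joint:
N' = W cosα − U − V sinα = 2946·cos46.9° − 489 − 115·sin46.9° = 1440.0 kN/m
Driving force T = W sinα + V cosα = 2946·sin46.9° + 115·cos46.9° = 2229.6 kN/m
Resisting force R = c_j·L + N'·tanφ_j = 20·20.6 + 1440.0·tan44.5° = 412.0 + 1415.0 = 1827.0 kN/m
FS = R / T = 1827.0 / 2229.6 = 0.819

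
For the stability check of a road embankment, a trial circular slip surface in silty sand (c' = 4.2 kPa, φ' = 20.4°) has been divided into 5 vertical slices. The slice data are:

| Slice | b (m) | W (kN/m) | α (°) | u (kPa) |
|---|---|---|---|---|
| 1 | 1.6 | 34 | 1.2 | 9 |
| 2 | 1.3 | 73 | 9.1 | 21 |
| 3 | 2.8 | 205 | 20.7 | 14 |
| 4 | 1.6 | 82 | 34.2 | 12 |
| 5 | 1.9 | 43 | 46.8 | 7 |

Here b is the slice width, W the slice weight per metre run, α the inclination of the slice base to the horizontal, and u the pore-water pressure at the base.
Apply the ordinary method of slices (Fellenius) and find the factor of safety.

Ordinary method of slices: FS = Σ[c'·Δl_i + (W_i cosα_i − u_i·Δl_i)·tanφ'] / Σ W_i sinα_i, with Δl_i = b_i / cosα_i.
Slice 1: Δl = 1.6/cos1.2° = 1.600 m; N'_1 = 34·cos1.2° − 9·1.600 = 19.6; c'Δl = 6.72; W sinα = 0.7
Slice 2: Δl = 1.3/cos9.1° = 1.317 m; N'_2 = 73·cos9.1° − 21·1.317 = 44.4; c'Δl = 5.53; W sinα = 11.5
Slice 3: Δl = 2.8/cos20.7° = 2.993 m; N'_3 = 205·cos20.7° − 14·2.993 = 149.9; c'Δl = 12.57; W sinα = 72.5
Slice 4: Δl = 1.6/cos34.2° = 1.935 m; N'_4 = 82·cos34.2° − 12·1.935 = 44.6; c'Δl = 8.12; W sinα = 46.1
Slice 5: Δl = 1.9/cos46.8° = 2.776 m; N'_5 = 43·cos46.8° − 7·2.776 = 10.0; c'Δl = 11.66; W sinα = 31.3
Σc'Δl = 44.6 kN/m; ΣN' = 268.5 kN/m; ΣW sinα = 162.2 kN/m
Resisting = 44.6 + 268.5·tan20.4° = 44.6 + 99.9 = 144.5 kN/m
FS = 144.5 / 162.2 = 0.891

FS = 0.89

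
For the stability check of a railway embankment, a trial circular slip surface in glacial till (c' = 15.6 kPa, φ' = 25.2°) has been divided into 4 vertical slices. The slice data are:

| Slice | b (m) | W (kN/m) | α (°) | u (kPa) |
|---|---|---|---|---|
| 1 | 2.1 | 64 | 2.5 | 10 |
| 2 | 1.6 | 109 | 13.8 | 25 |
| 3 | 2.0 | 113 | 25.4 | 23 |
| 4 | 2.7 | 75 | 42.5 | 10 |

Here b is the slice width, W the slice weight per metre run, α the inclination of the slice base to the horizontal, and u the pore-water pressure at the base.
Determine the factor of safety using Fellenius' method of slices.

FS = 1.83

Ordinary method of slices: FS = Σ[c'·Δl_i + (W_i cosα_i − u_i·Δl_i)·tanφ'] / Σ W_i sinα_i, with Δl_i = b_i / cosα_i.
Slice 1: Δl = 2.1/cos2.5° = 2.102 m; N'_1 = 64·cos2.5° − 10·2.102 = 42.9; c'Δl = 32.79; W sinα = 2.8
Slice 2: Δl = 1.6/cos13.8° = 1.648 m; N'_2 = 109·cos13.8° − 25·1.648 = 64.7; c'Δl = 25.70; W sinα = 26.0
Slice 3: Δl = 2.0/cos25.4° = 2.214 m; N'_3 = 113·cos25.4° − 23·2.214 = 51.2; c'Δl = 34.54; W sinα = 48.5
Slice 4: Δl = 2.7/cos42.5° = 3.662 m; N'_4 = 75·cos42.5° − 10·3.662 = 18.7; c'Δl = 57.13; W sinα = 50.7
Σc'Δl = 150.2 kN/m; ΣN' = 177.4 kN/m; ΣW sinα = 127.9 kN/m
Resisting = 150.2 + 177.4·tan25.2° = 150.2 + 83.5 = 233.6 kN/m
FS = 233.6 / 127.9 = 1.826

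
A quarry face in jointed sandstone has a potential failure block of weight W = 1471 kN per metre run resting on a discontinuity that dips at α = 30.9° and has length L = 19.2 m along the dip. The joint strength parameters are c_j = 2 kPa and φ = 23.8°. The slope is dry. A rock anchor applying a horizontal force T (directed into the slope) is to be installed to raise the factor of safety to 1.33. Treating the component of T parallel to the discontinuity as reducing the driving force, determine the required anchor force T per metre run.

T = 299 kN/m

Resolving forces along and normal to the sliding plane, with the horizontal anchor force T adding T·sinα to the effective normal force and T·cosα acting up the plane against the driving force:
FS = [c_jL + (W cosα + T sinα) tanφ] / [W sinα − T cosα]
Without the anchor: N' = 1262.2 kN/m, driving T_d = 755.4 kN/m, resisting R = 2·19.2 + 1262.2·tan23.8° = 595.1 kN/m, FS = 0.79.
Setting FS = 1.33 and solving for T:
1.33·(755.4 − T cos30.9°) = 595.1 + T sin30.9°·tan23.8°
T·(sin30.9°·tan23.8° + 1.33·cos30.9°) = 1.33·755.4 − 595.1
T·(0.5135·0.4411 + 1.33·0.8581) = 1004.7 − 595.1 = 409.6
T·1.3677 = 409.6
T = 299.5 kN/m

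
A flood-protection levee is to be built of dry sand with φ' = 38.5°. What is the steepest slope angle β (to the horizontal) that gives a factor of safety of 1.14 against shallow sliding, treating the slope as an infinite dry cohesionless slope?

β = 34.9°

For an infinite dry cohesionless slope FS = tanφ'/tanβ, so tanβ = tanφ' / FS.
tanβ = tan38.5° / 1.14 = 0.7954 / 1.14 = 0.6978
β = arctan(0.6978) = 34.91°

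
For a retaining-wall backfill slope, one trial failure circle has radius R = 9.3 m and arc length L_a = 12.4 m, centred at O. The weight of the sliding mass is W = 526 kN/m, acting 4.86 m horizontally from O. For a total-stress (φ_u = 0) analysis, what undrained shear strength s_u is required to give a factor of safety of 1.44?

FS = s_u·L_a·R / (W·d), so s_u = FS·W·d / (L_a·R).
s_u = 1.44·526·4.86 / (12.40·9.3) = 3681.2 / 115.32 = 31.92 kPa

s_u = 31.9 kPa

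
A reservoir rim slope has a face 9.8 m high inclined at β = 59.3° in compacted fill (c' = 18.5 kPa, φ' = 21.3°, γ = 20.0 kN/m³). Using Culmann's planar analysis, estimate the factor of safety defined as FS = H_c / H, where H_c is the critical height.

H_c = (4c'/γ) · sinβ cosφ' / [1 − cos(β − φ')]
    = (4·18.5/20.0) · sin59.3°·cos21.3° / [1 − cos38.0°]
    = 3.700 · 0.8011 / 0.2120 = 13.98 m
FS = H_c / H = 13.98 / 9.8 = 1.427

FS = 1.43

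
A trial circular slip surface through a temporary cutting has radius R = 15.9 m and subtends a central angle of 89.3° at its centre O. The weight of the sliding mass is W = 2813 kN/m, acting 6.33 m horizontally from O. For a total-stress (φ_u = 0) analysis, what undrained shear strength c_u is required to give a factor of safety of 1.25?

FS = c_u·L_a·R / (W·d), so c_u = FS·W·d / (L_a·R).
Arc length L_a = R·θ = 15.9·(89.3°·π/180) = 15.9·1.5586 = 24.78 m
c_u = 1.25·2813·6.33 / (24.78·15.9) = 22257.9 / 394.02 = 56.49 kPa

c_u = 56.5 kPa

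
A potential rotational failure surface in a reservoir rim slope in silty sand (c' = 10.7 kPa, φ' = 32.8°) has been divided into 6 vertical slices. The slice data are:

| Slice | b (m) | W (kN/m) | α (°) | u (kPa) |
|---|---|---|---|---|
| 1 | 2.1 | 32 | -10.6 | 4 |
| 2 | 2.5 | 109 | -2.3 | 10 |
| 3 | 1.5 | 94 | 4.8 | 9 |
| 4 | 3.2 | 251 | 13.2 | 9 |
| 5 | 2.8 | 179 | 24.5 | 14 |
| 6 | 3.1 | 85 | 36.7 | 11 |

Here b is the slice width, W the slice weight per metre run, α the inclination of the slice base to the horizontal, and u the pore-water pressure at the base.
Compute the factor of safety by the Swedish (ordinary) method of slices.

Ordinary method of slices: FS = Σ[c'·Δl_i + (W_i cosα_i − u_i·Δl_i)·tanφ'] / Σ W_i sinα_i, with Δl_i = b_i / cosα_i.
Slice 1: Δl = 2.1/cos(-10.6°) = 2.136 m; N'_1 = 32·cos(-10.6°) − 4·2.136 = 22.9; c'Δl = 22.86; W sinα = -5.9
Slice 2: Δl = 2.5/cos(-2.3°) = 2.502 m; N'_2 = 109·cos(-2.3°) − 10·2.502 = 83.9; c'Δl = 26.77; W sinα = -4.4
Slice 3: Δl = 1.5/cos4.8° = 1.505 m; N'_3 = 94·cos4.8° − 9·1.505 = 80.1; c'Δl = 16.11; W sinα = 7.9
Slice 4: Δl = 3.2/cos13.2° = 3.287 m; N'_4 = 251·cos13.2° − 9·3.287 = 214.8; c'Δl = 35.17; W sinα = 57.3
Slice 5: Δl = 2.8/cos24.5° = 3.077 m; N'_5 = 179·cos24.5° − 14·3.077 = 119.8; c'Δl = 32.92; W sinα = 74.2
Slice 6: Δl = 3.1/cos36.7° = 3.866 m; N'_6 = 85·cos36.7° − 11·3.866 = 25.6; c'Δl = 41.37; W sinα = 50.8
Σc'Δl = 175.2 kN/m; ΣN' = 547.1 kN/m; ΣW sinα = 179.9 kN/m
Resisting = 175.2 + 547.1·tan32.8° = 175.2 + 352.6 = 527.8 kN/m
FS = 527.8 / 179.9 = 2.933

FS = 2.93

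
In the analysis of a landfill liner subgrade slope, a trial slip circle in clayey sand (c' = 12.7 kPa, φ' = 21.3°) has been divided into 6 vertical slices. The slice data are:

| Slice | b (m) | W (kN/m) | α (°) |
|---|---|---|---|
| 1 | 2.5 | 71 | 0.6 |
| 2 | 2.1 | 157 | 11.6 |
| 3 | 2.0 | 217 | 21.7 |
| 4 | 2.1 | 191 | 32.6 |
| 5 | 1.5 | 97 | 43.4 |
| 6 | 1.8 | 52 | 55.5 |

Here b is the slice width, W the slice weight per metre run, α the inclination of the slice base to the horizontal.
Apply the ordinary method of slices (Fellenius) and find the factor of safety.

FS = 1.39

Ordinary method of slices: FS = Σ[c'·Δl_i + (W_i cosα_i)·tanφ'] / Σ W_i sinα_i, with Δl_i = b_i / cosα_i.
Slice 1: Δl = 2.5/cos0.6° = 2.500 m; N'_1 = 71·cos0.6° = 71.0; c'Δl = 31.75; W sinα = 0.7
Slice 2: Δl = 2.1/cos11.6° = 2.144 m; N'_2 = 157·cos11.6° = 153.8; c'Δl = 27.23; W sinα = 31.6
Slice 3: Δl = 2.0/cos21.7° = 2.153 m; N'_3 = 217·cos21.7° = 201.6; c'Δl = 27.34; W sinα = 80.2
Slice 4: Δl = 2.1/cos32.6° = 2.493 m; N'_4 = 191·cos32.6° = 160.9; c'Δl = 31.66; W sinα = 102.9
Slice 5: Δl = 1.5/cos43.4° = 2.064 m; N'_5 = 97·cos43.4° = 70.5; c'Δl = 26.22; W sinα = 66.6
Slice 6: Δl = 1.8/cos55.5° = 3.178 m; N'_6 = 52·cos55.5° = 29.5; c'Δl = 40.36; W sinα = 42.9
Σc'Δl = 184.6 kN/m; ΣN' = 687.3 kN/m; ΣW sinα = 325.0 kN/m
Resisting = 184.6 + 687.3·tan21.3° = 184.6 + 267.9 = 452.5 kN/m
FS = 452.5 / 325.0 = 1.392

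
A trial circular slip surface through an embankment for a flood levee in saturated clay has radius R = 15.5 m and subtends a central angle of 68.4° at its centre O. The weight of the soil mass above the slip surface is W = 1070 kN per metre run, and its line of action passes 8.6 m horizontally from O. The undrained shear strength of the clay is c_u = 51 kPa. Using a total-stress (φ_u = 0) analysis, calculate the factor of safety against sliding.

FS = 1.59

Taking moments about the centre O, the resisting moment is provided by the undrained shear strength acting along the arc:
Arc length L_a = R·θ = 15.5·(68.4°·π/180) = 15.5·1.1938 = 18.50 m
M_R = c_u·L_a·R = 51·18.50·15.5 = 14627.4 kN·m/m
M_D = W·d = 1070·8.6 = 9202.0 kN·m/m
FS = M_R / M_D = 14627.4 / 9202.0 = 1.590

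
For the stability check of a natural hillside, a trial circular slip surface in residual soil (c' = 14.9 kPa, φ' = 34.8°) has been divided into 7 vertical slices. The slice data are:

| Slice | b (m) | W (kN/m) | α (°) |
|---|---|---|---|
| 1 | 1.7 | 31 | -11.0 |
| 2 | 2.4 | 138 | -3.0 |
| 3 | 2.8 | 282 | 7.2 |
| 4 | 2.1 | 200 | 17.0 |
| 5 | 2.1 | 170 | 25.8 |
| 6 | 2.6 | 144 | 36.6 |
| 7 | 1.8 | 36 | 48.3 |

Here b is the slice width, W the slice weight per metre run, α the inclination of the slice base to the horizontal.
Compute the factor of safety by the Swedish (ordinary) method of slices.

FS = 3.39

Ordinary method of slices: FS = Σ[c'·Δl_i + (W_i cosα_i)·tanφ'] / Σ W_i sinα_i, with Δl_i = b_i / cosα_i.
Slice 1: Δl = 1.7/cos(-11.0°) = 1.732 m; N'_1 = 31·cos(-11.0°) = 30.4; c'Δl = 25.80; W sinα = -5.9
Slice 2: Δl = 2.4/cos(-3.0°) = 2.403 m; N'_2 = 138·cos(-3.0°) = 137.8; c'Δl = 35.81; W sinα = -7.2
Slice 3: Δl = 2.8/cos7.2° = 2.822 m; N'_3 = 282·cos7.2° = 279.8; c'Δl = 42.05; W sinα = 35.3
Slice 4: Δl = 2.1/cos17.0° = 2.196 m; N'_4 = 200·cos17.0° = 191.3; c'Δl = 32.72; W sinα = 58.5
Slice 5: Δl = 2.1/cos25.8° = 2.333 m; N'_5 = 170·cos25.8° = 153.1; c'Δl = 34.75; W sinα = 74.0
Slice 6: Δl = 2.6/cos36.6° = 3.239 m; N'_6 = 144·cos36.6° = 115.6; c'Δl = 48.26; W sinα = 85.9
Slice 7: Δl = 1.8/cos48.3° = 2.706 m; N'_7 = 36·cos48.3° = 23.9; c'Δl = 40.32; W sinα = 26.9
Σc'Δl = 259.7 kN/m; ΣN' = 931.9 kN/m; ΣW sinα = 267.4 kN/m
Resisting = 259.7 + 931.9·tan34.8° = 259.7 + 647.7 = 907.4 kN/m
FS = 907.4 / 267.4 = 3.393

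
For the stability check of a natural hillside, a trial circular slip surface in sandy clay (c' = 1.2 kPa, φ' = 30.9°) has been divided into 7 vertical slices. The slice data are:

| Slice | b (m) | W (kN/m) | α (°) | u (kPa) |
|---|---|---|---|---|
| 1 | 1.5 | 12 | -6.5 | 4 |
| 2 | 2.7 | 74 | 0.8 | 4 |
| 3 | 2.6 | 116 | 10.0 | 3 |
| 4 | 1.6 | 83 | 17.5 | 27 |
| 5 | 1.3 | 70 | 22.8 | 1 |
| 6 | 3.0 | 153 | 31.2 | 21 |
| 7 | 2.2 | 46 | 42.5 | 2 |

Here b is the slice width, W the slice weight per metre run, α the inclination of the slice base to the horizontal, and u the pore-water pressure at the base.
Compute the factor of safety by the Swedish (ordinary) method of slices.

FS = 1.28

Ordinary method of slices: FS = Σ[c'·Δl_i + (W_i cosα_i − u_i·Δl_i)·tanφ'] / Σ W_i sinα_i, with Δl_i = b_i / cosα_i.
Slice 1: Δl = 1.5/cos(-6.5°) = 1.510 m; N'_1 = 12·cos(-6.5°) − 4·1.510 = 5.9; c'Δl = 1.81; W sinα = -1.4
Slice 2: Δl = 2.7/cos0.8° = 2.700 m; N'_2 = 74·cos0.8° − 4·2.700 = 63.2; c'Δl = 3.24; W sinα = 1.0
Slice 3: Δl = 2.6/cos10.0° = 2.640 m; N'_3 = 116·cos10.0° − 3·2.640 = 106.3; c'Δl = 3.17; W sinα = 20.1
Slice 4: Δl = 1.6/cos17.5° = 1.678 m; N'_4 = 83·cos17.5° − 27·1.678 = 33.9; c'Δl = 2.01; W sinα = 25.0
Slice 5: Δl = 1.3/cos22.8° = 1.410 m; N'_5 = 70·cos22.8° − 1·1.410 = 63.1; c'Δl = 1.69; W sinα = 27.1
Slice 6: Δl = 3.0/cos31.2° = 3.507 m; N'_6 = 153·cos31.2° − 21·3.507 = 57.2; c'Δl = 4.21; W sinα = 79.3
Slice 7: Δl = 2.2/cos42.5° = 2.984 m; N'_7 = 46·cos42.5° − 2·2.984 = 27.9; c'Δl = 3.58; W sinα = 31.1
Σc'Δl = 19.7 kN/m; ΣN' = 357.5 kN/m; ΣW sinα = 182.2 kN/m
Resisting = 19.7 + 357.5·tan30.9° = 19.7 + 214.0 = 233.7 kN/m
FS = 233.7 / 182.2 = 1.282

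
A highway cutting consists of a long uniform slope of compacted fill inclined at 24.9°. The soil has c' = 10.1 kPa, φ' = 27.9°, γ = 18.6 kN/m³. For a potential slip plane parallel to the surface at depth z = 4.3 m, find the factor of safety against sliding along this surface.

FS = 1.47

For an infinite slope with a slip plane parallel to the surface (no pore pressure): FS = [c' + γz cos²β tanφ'] / [γz sinβ cosβ].
γz = 18.6·4.3 = 79.98 kN/m²
Numerator = 10.1 + 79.98·cos²24.9°·tan27.9° = 10.1 + 79.98·0.8227·0.5295 = 44.940 kPa
Denominator = 79.98·sin24.9°·cos24.9° = 79.98·0.4210·0.9070 = 30.544 kPa
FS = 44.940 / 30.544 = 1.471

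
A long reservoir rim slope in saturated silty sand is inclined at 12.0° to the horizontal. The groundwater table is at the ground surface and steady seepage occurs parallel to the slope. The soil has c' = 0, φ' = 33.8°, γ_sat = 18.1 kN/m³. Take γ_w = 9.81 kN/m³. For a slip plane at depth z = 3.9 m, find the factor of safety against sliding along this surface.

With seepage parallel to the slope and the water table at the surface, the effective normal stress on the slip plane uses the buoyant unit weight γ' = γ_sat − γ_w while the driving shear stress uses γ_sat:
FS = [c' + γ' z cos²β tanφ'] / [γ_sat z sinβ cosβ]
(For c' = 0 this reduces to FS = (γ'/γ_sat)·tanφ'/tanβ.)
γ' = 18.1 − 9.81 = 8.29 kN/m³
Numerator = 0.0 + 8.29·3.9·cos²12.0°·tan33.8° = 0.0 + 8.29·3.9·0.9568·0.6694 = 20.708 kPa
Denominator = 18.1·3.9·sin12.0°·cos12.0° = 18.1·3.9·0.2079·0.9781 = 14.356 kPa
FS = 20.708 / 14.356 = 1.442

FS = 1.44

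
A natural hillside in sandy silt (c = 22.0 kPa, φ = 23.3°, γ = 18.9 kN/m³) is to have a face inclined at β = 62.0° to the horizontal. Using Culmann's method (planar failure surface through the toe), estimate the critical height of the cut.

H_c = 17.20 m

Culmann's analysis gives the critical failure plane at α_cr = (β + φ)/2 = (62.0 + 23.3)/2 = 42.6°, and the critical height
H_c = (4c/γ) · sinβ cosφ / [1 − cos(β − φ)]
    = (4·22.0/18.9) · sin62.0°·cos23.3° / [1 − cos(38.7°)]
    = 4.656 · 0.8829·0.9184 / [1 − 0.7804]
    = 4.656 · 0.8109 / 0.2196
    = 17.20 m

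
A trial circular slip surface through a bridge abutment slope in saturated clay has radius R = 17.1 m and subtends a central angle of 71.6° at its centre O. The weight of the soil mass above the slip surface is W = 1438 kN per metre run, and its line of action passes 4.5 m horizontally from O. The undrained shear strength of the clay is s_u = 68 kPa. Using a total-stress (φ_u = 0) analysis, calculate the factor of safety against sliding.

Taking moments about the centre O, the resisting moment is provided by the undrained shear strength acting along the arc:
Arc length L_a = R·θ = 17.1·(71.6°·π/180) = 17.1·1.2497 = 21.37 m
M_R = s_u·L_a·R = 68·21.37·17.1 = 24848.0 kN·m/m
M_D = W·d = 1438·4.5 = 6471.0 kN·m/m
FS = M_R / M_D = 24848.0 / 6471.0 = 3.840

FS = 3.84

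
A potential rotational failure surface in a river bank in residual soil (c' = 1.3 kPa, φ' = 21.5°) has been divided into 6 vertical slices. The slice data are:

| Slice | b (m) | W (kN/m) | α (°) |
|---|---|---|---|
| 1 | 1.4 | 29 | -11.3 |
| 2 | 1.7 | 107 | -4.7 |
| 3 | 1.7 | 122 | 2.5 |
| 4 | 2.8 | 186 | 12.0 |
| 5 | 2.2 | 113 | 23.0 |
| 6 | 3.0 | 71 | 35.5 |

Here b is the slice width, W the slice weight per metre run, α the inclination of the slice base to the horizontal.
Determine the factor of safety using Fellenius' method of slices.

Ordinary method of slices: FS = Σ[c'·Δl_i + (W_i cosα_i)·tanφ'] / Σ W_i sinα_i, with Δl_i = b_i / cosα_i.
Slice 1: Δl = 1.4/cos(-11.3°) = 1.428 m; N'_1 = 29·cos(-11.3°) = 28.4; c'Δl = 1.86; W sinα = -5.7
Slice 2: Δl = 1.7/cos(-4.7°) = 1.706 m; N'_2 = 107·cos(-4.7°) = 106.6; c'Δl = 2.22; W sinα = -8.8
Slice 3: Δl = 1.7/cos2.5° = 1.702 m; N'_3 = 122·cos2.5° = 121.9; c'Δl = 2.21; W sinα = 5.3
Slice 4: Δl = 2.8/cos12.0° = 2.863 m; N'_4 = 186·cos12.0° = 181.9; c'Δl = 3.72; W sinα = 38.7
Slice 5: Δl = 2.2/cos23.0° = 2.390 m; N'_5 = 113·cos23.0° = 104.0; c'Δl = 3.11; W sinα = 44.2
Slice 6: Δl = 3.0/cos35.5° = 3.685 m; N'_6 = 71·cos35.5° = 57.8; c'Δl = 4.79; W sinα = 41.2
Σc'Δl = 17.9 kN/m; ΣN' = 600.7 kN/m; ΣW sinα = 114.9 kN/m
Resisting = 17.9 + 600.7·tan21.5° = 17.9 + 236.6 = 254.5 kN/m
FS = 254.5 / 114.9 = 2.215

FS = 2.21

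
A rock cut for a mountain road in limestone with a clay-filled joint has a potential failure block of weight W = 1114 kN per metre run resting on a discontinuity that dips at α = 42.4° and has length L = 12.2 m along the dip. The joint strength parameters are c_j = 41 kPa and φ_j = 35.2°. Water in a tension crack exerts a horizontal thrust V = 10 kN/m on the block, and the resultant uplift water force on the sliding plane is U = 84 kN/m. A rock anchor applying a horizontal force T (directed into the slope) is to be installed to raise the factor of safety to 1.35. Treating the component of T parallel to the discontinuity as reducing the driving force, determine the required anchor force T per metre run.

Resolving forces along and normal to the sliding plane, with the horizontal anchor force T adding T·sinα to the effective normal force and T·cosα acting up the plane against the driving force:
FS = [c_jL + (W cosα − U − V sinα + T sinα) tanφ_j] / [W sinα + V cosα − T cosα]
Without the anchor: N' = 731.9 kN/m, driving T_d = 758.6 kN/m, resisting R = 41·12.2 + 731.9·tan35.2° = 1016.5 kN/m, FS = 1.34.
Setting FS = 1.35 and solving for T:
1.35·(758.6 − T cos42.4°) = 1016.5 + T sin42.4°·tan35.2°
T·(sin42.4°·tan35.2° + 1.35·cos42.4°) = 1.35·758.6 − 1016.5
T·(0.6743·0.7054 + 1.35·0.7385) = 1024.1 − 1016.5 = 7.6
T·1.4726 = 7.6
T = 5.1 kN/m

T = 5 kN/m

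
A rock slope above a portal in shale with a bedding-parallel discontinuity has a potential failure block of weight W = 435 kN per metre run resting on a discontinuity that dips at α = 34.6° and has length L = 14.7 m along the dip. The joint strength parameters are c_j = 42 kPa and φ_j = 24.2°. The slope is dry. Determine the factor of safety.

FS = 3.15

Resolving the block weight along and normal to the plane and applying the Mohr–Coulomb strength on the joint:
N' = W cosα = 435·cos34.6° = 358.1 kN/m
Driving force T = W sinα = 435·sin34.6° = 247.0 kN/m
Resisting force R = c_j·L + N'·tanφ_j = 42·14.7 + 358.1·tan24.2° = 617.4 + 160.9 = 778.3 kN/m
FS = R / T = 778.3 / 247.0 = 3.151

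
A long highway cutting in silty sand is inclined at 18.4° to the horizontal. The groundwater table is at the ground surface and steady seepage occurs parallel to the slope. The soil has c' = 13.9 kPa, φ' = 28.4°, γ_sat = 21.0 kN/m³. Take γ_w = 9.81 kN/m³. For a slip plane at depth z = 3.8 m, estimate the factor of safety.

FS = 1.45

With seepage parallel to the slope and the water table at the surface, the effective normal stress on the slip plane uses the buoyant unit weight γ' = γ_sat − γ_w while the driving shear stress uses γ_sat:
FS = [c' + γ' z cos²β tanφ'] / [γ_sat z sinβ cosβ]
γ' = 21.0 − 9.81 = 11.19 kN/m³
Numerator = 13.9 + 11.19·3.8·cos²18.4°·tan28.4° = 13.9 + 11.19·3.8·0.9004·0.5407 = 34.601 kPa
Denominator = 21.0·3.8·sin18.4°·cos18.4° = 21.0·3.8·0.3156·0.9489 = 23.901 kPa
FS = 34.601 / 23.901 = 1.448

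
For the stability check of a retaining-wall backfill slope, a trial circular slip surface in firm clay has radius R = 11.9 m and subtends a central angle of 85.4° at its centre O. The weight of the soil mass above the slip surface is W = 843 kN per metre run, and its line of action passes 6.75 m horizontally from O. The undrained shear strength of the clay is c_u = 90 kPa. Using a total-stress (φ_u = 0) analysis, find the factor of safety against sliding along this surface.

FS = 3.34

Taking moments about the centre O, the resisting moment is provided by the undrained shear strength acting along the arc:
Arc length L_a = R·θ = 11.9·(85.4°·π/180) = 11.9·1.4905 = 17.74 m
M_R = c_u·L_a·R = 90·17.74·11.9 = 18996.4 kN·m/m
M_D = W·d = 843·6.75 = 5690.2 kN·m/m
FS = M_R / M_D = 18996.4 / 5690.2 = 3.338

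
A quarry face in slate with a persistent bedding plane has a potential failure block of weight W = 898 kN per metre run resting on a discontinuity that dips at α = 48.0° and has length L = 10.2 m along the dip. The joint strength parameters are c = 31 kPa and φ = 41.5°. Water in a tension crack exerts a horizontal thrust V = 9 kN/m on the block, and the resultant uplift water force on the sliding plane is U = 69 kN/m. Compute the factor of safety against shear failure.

Resolving the block weight along and normal to the plane and applying the Mohr–Coulomb strength on the joint:
N' = W cosα − U − V sinα = 898·cos48.0° − 69 − 9·sin48.0° = 525.2 kN/m
Driving force T = W sinα + V cosα = 898·sin48.0° + 9·cos48.0° = 673.4 kN/m
Resisting force R = c·L + N'·tanφ = 31·10.2 + 525.2·tan41.5° = 316.2 + 464.6 = 780.8 kN/m
FS = R / T = 780.8 / 673.4 = 1.160

FS = 1.16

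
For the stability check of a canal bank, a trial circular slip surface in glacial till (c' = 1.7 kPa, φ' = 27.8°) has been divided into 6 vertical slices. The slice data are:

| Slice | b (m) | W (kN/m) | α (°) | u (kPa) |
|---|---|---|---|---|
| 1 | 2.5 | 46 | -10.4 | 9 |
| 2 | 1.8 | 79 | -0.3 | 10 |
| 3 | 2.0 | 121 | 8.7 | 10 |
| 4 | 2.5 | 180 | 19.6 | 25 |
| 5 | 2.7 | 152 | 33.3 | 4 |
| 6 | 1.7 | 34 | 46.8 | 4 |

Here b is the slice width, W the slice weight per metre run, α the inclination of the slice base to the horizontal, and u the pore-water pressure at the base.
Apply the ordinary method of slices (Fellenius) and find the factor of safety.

FS = 1.36

Ordinary method of slices: FS = Σ[c'·Δl_i + (W_i cosα_i − u_i·Δl_i)·tanφ'] / Σ W_i sinα_i, with Δl_i = b_i / cosα_i.
Slice 1: Δl = 2.5/cos(-10.4°) = 2.542 m; N'_1 = 46·cos(-10.4°) − 9·2.542 = 22.4; c'Δl = 4.32; W sinα = -8.3
Slice 2: Δl = 1.8/cos(-0.3°) = 1.800 m; N'_2 = 79·cos(-0.3°) − 10·1.800 = 61.0; c'Δl = 3.06; W sinα = -0.4
Slice 3: Δl = 2.0/cos8.7° = 2.023 m; N'_3 = 121·cos8.7° − 10·2.023 = 99.4; c'Δl = 3.44; W sinα = 18.3
Slice 4: Δl = 2.5/cos19.6° = 2.654 m; N'_4 = 180·cos19.6° − 25·2.654 = 103.2; c'Δl = 4.51; W sinα = 60.4
Slice 5: Δl = 2.7/cos33.3° = 3.230 m; N'_5 = 152·cos33.3° − 4·3.230 = 114.1; c'Δl = 5.49; W sinα = 83.5
Slice 6: Δl = 1.7/cos46.8° = 2.483 m; N'_6 = 34·cos46.8° − 4·2.483 = 13.3; c'Δl = 4.22; W sinα = 24.8
Σc'Δl = 25.0 kN/m; ΣN' = 413.4 kN/m; ΣW sinα = 178.2 kN/m
Resisting = 25.0 + 413.4·tan27.8° = 25.0 + 218.0 = 243.0 kN/m
FS = 243.0 / 178.2 = 1.364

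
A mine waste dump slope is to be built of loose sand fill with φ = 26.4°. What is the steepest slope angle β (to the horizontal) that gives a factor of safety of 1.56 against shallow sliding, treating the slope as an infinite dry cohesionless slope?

β = 17.7°

For an infinite dry cohesionless slope FS = tanφ/tanβ, so tanβ = tanφ / FS.
tanβ = tan26.4° / 1.56 = 0.4964 / 1.56 = 0.3182
β = arctan(0.3182) = 17.65°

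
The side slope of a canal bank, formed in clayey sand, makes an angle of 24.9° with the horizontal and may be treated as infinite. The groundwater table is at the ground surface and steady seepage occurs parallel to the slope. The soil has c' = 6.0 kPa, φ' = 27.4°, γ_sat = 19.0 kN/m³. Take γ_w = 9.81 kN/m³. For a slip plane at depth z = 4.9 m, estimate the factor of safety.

FS = 0.71

With seepage parallel to the slope and the water table at the surface, the effective normal stress on the slip plane uses the buoyant unit weight γ' = γ_sat − γ_w while the driving shear stress uses γ_sat:
FS = [c' + γ' z cos²β tanφ'] / [γ_sat z sinβ cosβ]
γ' = 19.0 − 9.81 = 9.19 kN/m³
Numerator = 6.0 + 9.19·4.9·cos²24.9°·tan27.4° = 6.0 + 9.19·4.9·0.8227·0.5184 = 25.204 kPa
Denominator = 19.0·4.9·sin24.9°·cos24.9° = 19.0·4.9·0.4210·0.9070 = 35.555 kPa
FS = 25.204 / 35.555 = 0.709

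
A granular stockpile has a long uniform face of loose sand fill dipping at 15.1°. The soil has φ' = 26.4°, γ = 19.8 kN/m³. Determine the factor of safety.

FS = 1.84

For a dry cohesionless infinite slope the factor of safety is FS = tanφ' / tanβ.
FS = tan26.4° / tan15.1° = 0.4964 / 0.2698 = 1.840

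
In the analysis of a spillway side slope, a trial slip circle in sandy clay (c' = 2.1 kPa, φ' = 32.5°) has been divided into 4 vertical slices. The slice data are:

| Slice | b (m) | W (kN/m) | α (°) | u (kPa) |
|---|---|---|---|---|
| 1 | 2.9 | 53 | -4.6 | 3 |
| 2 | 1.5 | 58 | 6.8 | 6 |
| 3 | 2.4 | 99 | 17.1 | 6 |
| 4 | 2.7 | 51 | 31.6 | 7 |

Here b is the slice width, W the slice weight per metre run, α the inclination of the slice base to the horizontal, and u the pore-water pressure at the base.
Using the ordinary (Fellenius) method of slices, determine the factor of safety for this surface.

Ordinary method of slices: FS = Σ[c'·Δl_i + (W_i cosα_i − u_i·Δl_i)·tanφ'] / Σ W_i sinα_i, with Δl_i = b_i / cosα_i.
Slice 1: Δl = 2.9/cos(-4.6°) = 2.909 m; N'_1 = 53·cos(-4.6°) − 3·2.909 = 44.1; c'Δl = 6.11; W sinα = -4.3
Slice 2: Δl = 1.5/cos6.8° = 1.511 m; N'_2 = 58·cos6.8° − 6·1.511 = 48.5; c'Δl = 3.17; W sinα = 6.9
Slice 3: Δl = 2.4/cos17.1° = 2.511 m; N'_3 = 99·cos17.1° − 6·2.511 = 79.6; c'Δl = 5.27; W sinα = 29.1
Slice 4: Δl = 2.7/cos31.6° = 3.170 m; N'_4 = 51·cos31.6° − 7·3.170 = 21.2; c'Δl = 6.66; W sinα = 26.7
Σc'Δl = 21.2 kN/m; ΣN' = 193.4 kN/m; ΣW sinα = 58.5 kN/m
Resisting = 21.2 + 193.4·tan32.5° = 21.2 + 123.2 = 144.4 kN/m
FS = 144.4 / 58.5 = 2.471

FS = 2.47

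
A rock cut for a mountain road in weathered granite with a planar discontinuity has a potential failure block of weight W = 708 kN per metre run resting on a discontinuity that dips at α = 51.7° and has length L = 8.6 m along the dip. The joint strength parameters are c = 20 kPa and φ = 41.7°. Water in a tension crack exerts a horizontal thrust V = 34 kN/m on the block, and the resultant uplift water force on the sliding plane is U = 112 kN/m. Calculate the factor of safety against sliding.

FS = 0.76

Resolving the block weight along and normal to the plane and applying the Mohr–Coulomb strength on the joint:
N' = W cosα − U − V sinα = 708·cos51.7° − 112 − 34·sin51.7° = 300.1 kN/m
Driving force T = W sinα + V cosα = 708·sin51.7° + 34·cos51.7° = 576.7 kN/m
Resisting force R = c·L + N'·tanφ = 20·8.6 + 300.1·tan41.7° = 172.0 + 267.4 = 439.4 kN/m
FS = R / T = 439.4 / 576.7 = 0.762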